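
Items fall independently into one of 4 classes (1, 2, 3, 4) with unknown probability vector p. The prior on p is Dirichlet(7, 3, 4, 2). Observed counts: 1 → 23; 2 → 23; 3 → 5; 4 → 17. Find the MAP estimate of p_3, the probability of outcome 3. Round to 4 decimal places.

MAP estimate: 0.1000

The posterior is Dirichlet(αᵢ + nᵢ) = Dirichlet(30, 26, 9, 19).
For a Dirichlet(a₁,…,a_K) with all aᵢ > 1, the mode has j-th component (aⱼ − 1)/(Σaᵢ − K).
Here Σaᵢ = 84 and K = 4, so p_3 = (9 − 1)/(84 − 4) = 8/80 ≈ 0.1000.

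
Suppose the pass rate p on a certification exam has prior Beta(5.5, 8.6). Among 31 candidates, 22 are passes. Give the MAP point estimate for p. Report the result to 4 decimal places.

Prior: Beta(5.5, 8.6).
Data: 22 successes in 31 trials. The binomial likelihood contributes p^22(1−p)^9, so the posterior is Beta(5.5+22, 8.6+9) = Beta(27.5, 17.6).
For Beta(a, b) with a, b > 1 the mode is (a−1)/(a+b−2) = 26.5/43.1 ≈ 0.6148.

p̂_MAP = 0.6148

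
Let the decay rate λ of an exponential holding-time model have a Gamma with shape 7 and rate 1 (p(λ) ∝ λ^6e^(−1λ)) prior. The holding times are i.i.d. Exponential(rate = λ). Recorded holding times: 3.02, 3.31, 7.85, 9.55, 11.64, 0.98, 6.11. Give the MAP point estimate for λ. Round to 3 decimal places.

The Exponential(rate=λ) likelihood is ∝ λ^n e^(−λΣtᵢ). Here n = 7 and Σtᵢ = 3.02 + 3.31 + 7.85 + 9.55 + 11.64 + 0.98 + 6.11 = 42.46.
Posterior ∝ λ^6e^(−1λ) · λ^7e^(−42.46λ) = λ^13e^(−43.46λ), i.e. Gamma(14, 43.46).
Mode = (a−1)/b = 13/43.46 ≈ 0.299.

λ̂_MAP = 0.299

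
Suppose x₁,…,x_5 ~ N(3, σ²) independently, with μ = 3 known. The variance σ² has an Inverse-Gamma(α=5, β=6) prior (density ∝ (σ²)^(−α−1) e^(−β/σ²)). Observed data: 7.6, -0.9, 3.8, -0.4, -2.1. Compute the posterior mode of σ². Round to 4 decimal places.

σ̂²_MAP = 5.0929

Sum of squared deviations about the known mean: SS = (7.6−3)² + (-0.9−3)² + (3.8−3)² + (-0.4−3)² + (-2.1−3)² = 74.58.
The Normal likelihood contributes (σ²)^(−n/2) exp(−SS/(2σ²)), so the posterior is Inverse-Gamma(α + n/2, β + SS/2) = Inverse-Gamma(7.5, 43.29).
The mode of Inverse-Gamma(a, b) is b/(a+1) = 43.29/8.5 ≈ 5.0929.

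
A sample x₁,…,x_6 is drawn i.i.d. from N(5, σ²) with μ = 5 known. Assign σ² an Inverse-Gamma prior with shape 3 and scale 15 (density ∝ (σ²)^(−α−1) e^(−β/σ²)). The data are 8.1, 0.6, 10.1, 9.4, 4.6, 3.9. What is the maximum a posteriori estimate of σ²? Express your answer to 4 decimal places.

Sum of squared deviations about the known mean: SS = (8.1−5)² + (0.6−5)² + (10.1−5)² + (9.4−5)² + (4.6−5)² + (3.9−5)² = 75.71.
The Normal likelihood contributes (σ²)^(−n/2) exp(−SS/(2σ²)), so the posterior is Inverse-Gamma(α + n/2, β + SS/2) = Inverse-Gamma(6, 52.855).
The mode of Inverse-Gamma(a, b) is b/(a+1) = 52.855/7 ≈ 7.5507.

σ̂²_MAP = 7.5507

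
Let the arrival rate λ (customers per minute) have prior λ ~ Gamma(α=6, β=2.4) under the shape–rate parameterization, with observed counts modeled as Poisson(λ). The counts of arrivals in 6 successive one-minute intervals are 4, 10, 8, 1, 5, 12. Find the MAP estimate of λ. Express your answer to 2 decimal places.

Σxᵢ = 4+10+8+1+5+12 = 40, with n = 6.
Posterior ∝ λ^5e^(−2.4λ) · λ^40e^(−6λ) = λ^45e^(−8.4λ), i.e. Gamma(shape=46, rate=8.4).
The mode of a Gamma(a, b) with a ≥ 1 (shape–rate) is (a−1)/b = 45/8.4 ≈ 5.36.

λ̂_MAP = 5.36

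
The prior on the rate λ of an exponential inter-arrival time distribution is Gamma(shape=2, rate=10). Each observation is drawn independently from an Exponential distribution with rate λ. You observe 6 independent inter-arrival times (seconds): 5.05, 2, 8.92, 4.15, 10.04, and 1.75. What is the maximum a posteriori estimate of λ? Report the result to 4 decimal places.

λ̂_MAP = 0.1670

The Exponential(rate=λ) likelihood is ∝ λ^n e^(−λΣtᵢ). Here n = 6 and Σtᵢ = 5.05 + 2 + 8.92 + 4.15 + 10.04 + 1.75 = 31.91.
Posterior ∝ λe^(−10λ) · λ^6e^(−31.91λ) = λ^7e^(−41.91λ), i.e. Gamma(8, 41.91).
Mode = (a−1)/b = 7/41.91 ≈ 0.1670.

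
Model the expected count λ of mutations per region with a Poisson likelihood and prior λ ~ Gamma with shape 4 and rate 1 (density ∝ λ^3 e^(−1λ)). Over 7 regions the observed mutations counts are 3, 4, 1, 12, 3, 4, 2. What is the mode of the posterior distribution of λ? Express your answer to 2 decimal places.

λ̂_MAP = 4.00

Σxᵢ = 3+4+1+12+3+4+2 = 29, with n = 7.
Posterior ∝ λ^3e^(−1λ) · λ^29e^(−7λ) = λ^32e^(−8λ), i.e. Gamma(shape=33, rate=8).
The mode of a Gamma(a, b) with a ≥ 1 (shape–rate) is (a−1)/b = 32/8 ≈ 4.00.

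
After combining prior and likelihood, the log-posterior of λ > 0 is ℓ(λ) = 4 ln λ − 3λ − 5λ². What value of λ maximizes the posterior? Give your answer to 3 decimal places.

ℓ'(λ) = 4/λ − 3 − 10λ. Setting this to zero and multiplying by λ: 10λ² + 3λ − 4 = 0.
λ = (−3 + √(3² + 4·10·4)) / (2·10) = (−3 + √169) / 20 = (−3 + 13)/20 = 1/2.
ℓ''(λ) = −4/λ² − 10 < 0, confirming a maximum.

λ̂_MAP = 0.500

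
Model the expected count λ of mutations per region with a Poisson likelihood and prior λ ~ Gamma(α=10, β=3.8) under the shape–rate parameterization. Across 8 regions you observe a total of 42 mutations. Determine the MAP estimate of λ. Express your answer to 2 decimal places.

λ̂_MAP = 4.32

Σxᵢ = 42, n = 8.
Posterior ∝ λ^9e^(−3.8λ) · λ^42e^(−8λ) = λ^51e^(−11.8λ), i.e. Gamma(shape=52, rate=11.8).
The mode of a Gamma(a, b) with a ≥ 1 (shape–rate) is (a−1)/b = 51/11.8 ≈ 4.32.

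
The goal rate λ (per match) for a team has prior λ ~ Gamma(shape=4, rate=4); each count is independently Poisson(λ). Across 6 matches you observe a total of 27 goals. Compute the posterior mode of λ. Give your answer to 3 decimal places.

Σxᵢ = 27, n = 6.
Posterior ∝ λ^3e^(−4λ) · λ^27e^(−6λ) = λ^30e^(−10λ), i.e. Gamma(shape=31, rate=10).
The mode of a Gamma(a, b) with a ≥ 1 (shape–rate) is (a−1)/b = 30/10 ≈ 3.000.

λ̂_MAP = 3.000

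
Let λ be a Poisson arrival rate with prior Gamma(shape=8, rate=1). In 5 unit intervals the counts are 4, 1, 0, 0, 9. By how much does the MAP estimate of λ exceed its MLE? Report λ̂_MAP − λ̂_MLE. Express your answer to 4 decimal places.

MAP − MLE = 0.7000

Σxᵢ = 14. Posterior is Gamma(22, 6); MAP = (22−1)/6 = 21/6 ≈ 3.50000.
MLE = x̄ = 14/5 ≈ 2.80000.
Difference = 21/6 − 14/5 = 7/10 ≈ 0.7000.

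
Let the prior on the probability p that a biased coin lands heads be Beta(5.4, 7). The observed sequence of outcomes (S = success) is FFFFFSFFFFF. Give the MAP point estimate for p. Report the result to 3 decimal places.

Prior: Beta(5.4, 7).
Data: 1 success in 11 trials (from the sequence). The binomial likelihood contributes p(1−p)^10, so the posterior is Beta(5.4+1, 7+10) = Beta(6.4, 17).
For Beta(a, b) with a, b > 1 the mode is (a−1)/(a+b−2) = 5.4/21.4 ≈ 0.252.

p̂_MAP = 0.252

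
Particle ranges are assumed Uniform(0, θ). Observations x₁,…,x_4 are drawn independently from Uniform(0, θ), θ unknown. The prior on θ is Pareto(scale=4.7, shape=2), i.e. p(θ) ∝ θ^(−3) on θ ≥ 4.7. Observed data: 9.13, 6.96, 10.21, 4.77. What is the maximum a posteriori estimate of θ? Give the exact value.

θ̂_MAP = 10.21

The Uniform(0, θ) likelihood is θ^(−n) for θ ≥ max(xᵢ), zero otherwise. Here max(xᵢ) = 10.21.
Posterior ∝ θ^(−3) · θ^(−4) = θ^(−7) on θ ≥ max(4.7, 10.21) = 10.21.
This density is strictly decreasing in θ, so the posterior mode lies at the lower boundary of the support.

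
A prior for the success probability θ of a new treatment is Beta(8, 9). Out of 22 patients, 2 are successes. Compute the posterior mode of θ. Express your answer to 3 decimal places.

θ̂_MAP = 0.243

Prior: Beta(8, 9).
Data: 2 successes in 22 trials. The binomial likelihood contributes θ^2(1−θ)^20, so the posterior is Beta(8+2, 9+20) = Beta(10, 29).
For Beta(a, b) with a, b > 1 the mode is (a−1)/(a+b−2) = 9/37 ≈ 0.243.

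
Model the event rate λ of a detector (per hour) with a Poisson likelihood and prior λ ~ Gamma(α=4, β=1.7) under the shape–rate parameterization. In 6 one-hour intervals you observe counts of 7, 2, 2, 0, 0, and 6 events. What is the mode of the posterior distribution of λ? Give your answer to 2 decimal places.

λ̂_MAP = 2.60

Σxᵢ = 7+2+2+0+0+6 = 17, with n = 6.
Posterior ∝ λ^3e^(−1.7λ) · λ^17e^(−6λ) = λ^20e^(−7.7λ), i.e. Gamma(shape=21, rate=7.7).
The mode of a Gamma(a, b) with a ≥ 1 (shape–rate) is (a−1)/b = 20/7.7 ≈ 2.60.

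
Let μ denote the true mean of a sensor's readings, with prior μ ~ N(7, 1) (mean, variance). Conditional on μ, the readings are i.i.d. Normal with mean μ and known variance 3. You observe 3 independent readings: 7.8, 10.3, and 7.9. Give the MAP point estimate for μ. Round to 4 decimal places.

μ̂_MAP = 7.8333

n = 3; x̄ = (7.8 + 10.3 + 7.9)/3 = 26/3 = 26/3 ≈ 8.6667.
For a Normal prior and Normal likelihood with known variance, the posterior is Normal; its mode equals its mean, the precision-weighted average.
Prior precision 1/σ₀² = 1/1 = 1; data precision n/σ² = 3/3 = 1.
μ̂ = (1·7 + 1·(26/3)) / (1 + 1) = (47/3)/2 = 47/6 ≈ 7.8333.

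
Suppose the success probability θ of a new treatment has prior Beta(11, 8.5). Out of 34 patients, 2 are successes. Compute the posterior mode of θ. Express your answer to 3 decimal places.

θ̂_MAP = 0.233

Prior: Beta(11, 8.5).
Data: 2 successes in 34 trials. The binomial likelihood contributes θ^2(1−θ)^32, so the posterior is Beta(11+2, 8.5+32) = Beta(13, 40.5).
For Beta(a, b) with a, b > 1 the mode is (a−1)/(a+b−2) = 12/51.5 ≈ 0.233.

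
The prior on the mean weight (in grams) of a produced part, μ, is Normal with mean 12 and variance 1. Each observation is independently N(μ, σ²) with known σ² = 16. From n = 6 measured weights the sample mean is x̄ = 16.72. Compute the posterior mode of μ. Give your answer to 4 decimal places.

μ̂_MAP = 13.2873

n = 6, x̄ = 16.72.
For a Normal prior and Normal likelihood with known variance, the posterior is Normal; its mode equals its mean, the precision-weighted average.
Prior precision 1/σ₀² = 1/1 = 1; data precision n/σ² = 6/16 = 0.375.
μ̂ = (1·12 + 0.375·16.72) / (1 + 0.375) = 18.27/1.375 = 3654/275 ≈ 13.2873.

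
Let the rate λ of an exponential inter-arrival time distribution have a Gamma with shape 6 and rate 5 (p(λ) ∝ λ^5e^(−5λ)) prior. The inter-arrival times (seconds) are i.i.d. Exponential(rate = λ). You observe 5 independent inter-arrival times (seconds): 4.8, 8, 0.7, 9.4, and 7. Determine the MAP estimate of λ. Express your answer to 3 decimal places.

λ̂_MAP = 0.287

The Exponential(rate=λ) likelihood is ∝ λ^n e^(−λΣtᵢ). Here n = 5 and Σtᵢ = 4.8 + 8 + 0.7 + 9.4 + 7 = 29.9.
Posterior ∝ λ^5e^(−5λ) · λ^5e^(−29.9λ) = λ^10e^(−34.9λ), i.e. Gamma(11, 34.9).
Mode = (a−1)/b = 10/34.9 ≈ 0.287.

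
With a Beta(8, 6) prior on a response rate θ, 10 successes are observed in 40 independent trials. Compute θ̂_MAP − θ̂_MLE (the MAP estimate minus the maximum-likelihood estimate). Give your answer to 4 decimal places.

MAP − MLE = 0.0769

Posterior is Beta(18, 36); MAP = (18−1)/(54−2) = 17/52 ≈ 0.32692.
MLE ignores the prior: θ̂_MLE = k/n = 10/40 ≈ 0.25000.
Difference = 17/52 − 10/40 = 1/13 ≈ 0.0769.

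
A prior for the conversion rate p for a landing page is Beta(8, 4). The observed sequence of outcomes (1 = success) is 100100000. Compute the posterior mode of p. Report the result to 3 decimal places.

p̂_MAP = 0.474

Prior: Beta(8, 4).
Data: 2 successes in 9 trials (from the sequence). The binomial likelihood contributes p^2(1−p)^7, so the posterior is Beta(8+2, 4+7) = Beta(10, 11).
For Beta(a, b) with a, b > 1 the mode is (a−1)/(a+b−2) = 9/19 ≈ 0.474.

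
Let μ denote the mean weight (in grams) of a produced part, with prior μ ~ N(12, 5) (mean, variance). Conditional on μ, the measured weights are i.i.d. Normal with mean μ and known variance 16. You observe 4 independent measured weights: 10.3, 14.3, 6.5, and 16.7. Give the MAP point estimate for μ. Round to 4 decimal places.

μ̂_MAP = 11.9722

n = 4; x̄ = (10.3 + 14.3 + 6.5 + 16.7)/4 = 47.8/4 = 11.95.
For a Normal prior and Normal likelihood with known variance, the posterior is Normal; its mode equals its mean, the precision-weighted average.
Prior precision 1/σ₀² = 1/5 = 0.2; data precision n/σ² = 4/16 = 0.25.
μ̂ = (0.2·12 + 0.25·11.95) / (0.2 + 0.25) = 5.3875/0.45 = 431/36 ≈ 11.9722.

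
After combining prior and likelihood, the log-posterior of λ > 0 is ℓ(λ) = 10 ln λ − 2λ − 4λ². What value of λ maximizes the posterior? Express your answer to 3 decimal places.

ℓ'(λ) = 10/λ − 2 − 8λ. Setting this to zero and multiplying by λ: 8λ² + 2λ − 10 = 0.
λ = (−2 + √(2² + 4·8·10)) / (2·8) = (−2 + √324) / 16 = (−2 + 18)/16 = 1.
ℓ''(λ) = −10/λ² − 8 < 0, confirming a maximum.

λ̂_MAP = 1.000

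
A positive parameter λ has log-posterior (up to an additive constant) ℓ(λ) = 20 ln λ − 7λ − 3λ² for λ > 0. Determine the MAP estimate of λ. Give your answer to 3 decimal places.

ℓ'(λ) = 20/λ − 7 − 6λ. Setting this to zero and multiplying by λ: 6λ² + 7λ − 20 = 0.
λ = (−7 + √(7² + 4·6·20)) / (2·6) = (−7 + √529) / 12 = (−7 + 23)/12 = 4/3.
ℓ''(λ) = −20/λ² − 6 < 0, confirming a maximum.

λ̂_MAP = 1.333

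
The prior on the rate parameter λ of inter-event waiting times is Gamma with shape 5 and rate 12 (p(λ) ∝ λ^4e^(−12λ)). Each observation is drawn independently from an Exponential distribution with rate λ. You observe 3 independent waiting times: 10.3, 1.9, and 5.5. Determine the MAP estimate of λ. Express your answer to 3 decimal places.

λ̂_MAP = 0.236

The Exponential(rate=λ) likelihood is ∝ λ^n e^(−λΣtᵢ). Here n = 3 and Σtᵢ = 10.3 + 1.9 + 5.5 = 17.7.
Posterior ∝ λ^4e^(−12λ) · λ^3e^(−17.7λ) = λ^7e^(−29.7λ), i.e. Gamma(8, 29.7).
Mode = (a−1)/b = 7/29.7 ≈ 0.236.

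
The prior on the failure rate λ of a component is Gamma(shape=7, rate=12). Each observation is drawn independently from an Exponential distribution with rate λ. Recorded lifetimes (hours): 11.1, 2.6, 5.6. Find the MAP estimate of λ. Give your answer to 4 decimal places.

The Exponential(rate=λ) likelihood is ∝ λ^n e^(−λΣtᵢ). Here n = 3 and Σtᵢ = 11.1 + 2.6 + 5.6 = 19.3.
Posterior ∝ λ^6e^(−12λ) · λ^3e^(−19.3λ) = λ^9e^(−31.3λ), i.e. Gamma(10, 31.3).
Mode = (a−1)/b = 9/31.3 ≈ 0.2875.

λ̂_MAP = 0.2875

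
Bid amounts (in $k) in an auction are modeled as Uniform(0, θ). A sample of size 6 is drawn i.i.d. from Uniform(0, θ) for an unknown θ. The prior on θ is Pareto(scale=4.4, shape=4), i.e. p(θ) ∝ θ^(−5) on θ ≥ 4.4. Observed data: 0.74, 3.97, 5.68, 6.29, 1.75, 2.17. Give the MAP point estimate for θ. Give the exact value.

The Uniform(0, θ) likelihood is θ^(−n) for θ ≥ max(xᵢ), zero otherwise. Here max(xᵢ) = 6.29.
Posterior ∝ θ^(−5) · θ^(−6) = θ^(−11) on θ ≥ max(4.4, 6.29) = 6.29.
This density is strictly decreasing in θ, so the posterior mode lies at the lower boundary of the support.

θ̂_MAP = 6.29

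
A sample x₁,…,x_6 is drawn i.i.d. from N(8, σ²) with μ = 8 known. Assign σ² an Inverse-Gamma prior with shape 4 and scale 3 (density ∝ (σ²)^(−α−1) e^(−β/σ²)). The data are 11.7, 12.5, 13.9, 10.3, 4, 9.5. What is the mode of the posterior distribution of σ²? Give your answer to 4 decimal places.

σ̂²_MAP = 6.1431

Sum of squared deviations about the known mean: SS = (11.7−8)² + (12.5−8)² + (13.9−8)² + (10.3−8)² + (4−8)² + (9.5−8)² = 92.29.
The Normal likelihood contributes (σ²)^(−n/2) exp(−SS/(2σ²)), so the posterior is Inverse-Gamma(α + n/2, β + SS/2) = Inverse-Gamma(7, 49.145).
The mode of Inverse-Gamma(a, b) is b/(a+1) = 49.145/8 ≈ 6.1431.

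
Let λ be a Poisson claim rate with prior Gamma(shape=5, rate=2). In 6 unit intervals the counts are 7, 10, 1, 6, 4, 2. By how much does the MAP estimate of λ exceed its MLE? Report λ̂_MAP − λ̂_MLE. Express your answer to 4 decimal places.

Σxᵢ = 30. Posterior is Gamma(35, 8); MAP = (35−1)/8 = 34/8 ≈ 4.25000.
MLE = x̄ = 30/6 ≈ 5.00000.
Difference = 34/8 − 30/6 = -3/4 ≈ -0.7500.

MAP − MLE = -0.7500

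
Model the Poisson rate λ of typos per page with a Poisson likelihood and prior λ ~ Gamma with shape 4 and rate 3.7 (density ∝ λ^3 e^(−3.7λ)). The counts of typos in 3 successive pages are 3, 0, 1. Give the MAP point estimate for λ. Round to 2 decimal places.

λ̂_MAP = 1.04

Σxᵢ = 3+0+1 = 4, with n = 3.
Posterior ∝ λ^3e^(−3.7λ) · λ^4e^(−3λ) = λ^7e^(−6.7λ), i.e. Gamma(shape=8, rate=6.7).
The mode of a Gamma(a, b) with a ≥ 1 (shape–rate) is (a−1)/b = 7/6.7 ≈ 1.04.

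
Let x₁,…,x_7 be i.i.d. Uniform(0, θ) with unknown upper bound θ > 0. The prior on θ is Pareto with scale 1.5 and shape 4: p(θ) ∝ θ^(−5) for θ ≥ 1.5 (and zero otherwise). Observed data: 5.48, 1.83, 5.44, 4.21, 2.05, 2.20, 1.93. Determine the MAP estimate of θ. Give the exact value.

The Uniform(0, θ) likelihood is θ^(−n) for θ ≥ max(xᵢ), zero otherwise. Here max(xᵢ) = 5.48.
Posterior ∝ θ^(−5) · θ^(−7) = θ^(−12) on θ ≥ max(1.5, 5.48) = 5.48.
This density is strictly decreasing in θ, so the posterior mode lies at the lower boundary of the support.

θ̂_MAP = 5.48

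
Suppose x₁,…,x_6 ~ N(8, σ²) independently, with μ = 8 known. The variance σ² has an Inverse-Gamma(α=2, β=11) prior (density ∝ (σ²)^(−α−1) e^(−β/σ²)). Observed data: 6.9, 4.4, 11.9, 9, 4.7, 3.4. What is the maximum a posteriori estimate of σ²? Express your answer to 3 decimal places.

σ̂²_MAP = 7.036

Sum of squared deviations about the known mean: SS = (6.9−8)² + (4.4−8)² + (11.9−8)² + (9−8)² + (4.7−8)² + (3.4−8)² = 62.43.
The Normal likelihood contributes (σ²)^(−n/2) exp(−SS/(2σ²)), so the posterior is Inverse-Gamma(α + n/2, β + SS/2) = Inverse-Gamma(5, 42.215).
The mode of Inverse-Gamma(a, b) is b/(a+1) = 42.215/6 ≈ 7.036.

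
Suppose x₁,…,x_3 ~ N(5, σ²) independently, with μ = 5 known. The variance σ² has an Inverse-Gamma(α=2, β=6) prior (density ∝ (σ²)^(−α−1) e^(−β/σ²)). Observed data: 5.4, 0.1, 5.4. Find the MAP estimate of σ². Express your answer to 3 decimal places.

σ̂²_MAP = 4.037

Sum of squared deviations about the known mean: SS = (5.4−5)² + (0.1−5)² + (5.4−5)² = 24.33.
The Normal likelihood contributes (σ²)^(−n/2) exp(−SS/(2σ²)), so the posterior is Inverse-Gamma(α + n/2, β + SS/2) = Inverse-Gamma(3.5, 18.165).
The mode of Inverse-Gamma(a, b) is b/(a+1) = 18.165/4.5 ≈ 4.037.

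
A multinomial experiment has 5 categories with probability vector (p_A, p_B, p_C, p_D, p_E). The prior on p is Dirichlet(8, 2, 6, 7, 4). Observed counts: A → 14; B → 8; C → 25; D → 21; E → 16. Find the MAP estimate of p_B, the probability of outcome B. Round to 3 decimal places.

The posterior is Dirichlet(αᵢ + nᵢ) = Dirichlet(22, 10, 31, 28, 20).
For a Dirichlet(a₁,…,a_K) with all aᵢ > 1, the mode has j-th component (aⱼ − 1)/(Σaᵢ − K).
Here Σaᵢ = 111 and K = 5, so p_B = (10 − 1)/(111 − 5) = 9/106 ≈ 0.085.

MAP estimate of p_B = 0.085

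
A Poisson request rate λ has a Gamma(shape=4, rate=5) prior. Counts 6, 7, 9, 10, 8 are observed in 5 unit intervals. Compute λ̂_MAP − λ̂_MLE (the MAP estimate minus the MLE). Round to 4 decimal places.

Σxᵢ = 40. Posterior is Gamma(44, 10); MAP = (44−1)/10 = 43/10 ≈ 4.30000.
MLE = x̄ = 40/5 ≈ 8.00000.
Difference = 43/10 − 40/5 = -37/10 ≈ -3.7000.

MAP − MLE = -3.7000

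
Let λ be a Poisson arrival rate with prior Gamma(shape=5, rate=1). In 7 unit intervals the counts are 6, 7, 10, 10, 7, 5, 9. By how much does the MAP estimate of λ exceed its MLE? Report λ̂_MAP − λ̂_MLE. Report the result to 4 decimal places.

Σxᵢ = 54. Posterior is Gamma(59, 8); MAP = (59−1)/8 = 58/8 ≈ 7.25000.
MLE = x̄ = 54/7 ≈ 7.71429.
Difference = 58/8 − 54/7 = -13/28 ≈ -0.4643.

MAP − MLE = -0.4643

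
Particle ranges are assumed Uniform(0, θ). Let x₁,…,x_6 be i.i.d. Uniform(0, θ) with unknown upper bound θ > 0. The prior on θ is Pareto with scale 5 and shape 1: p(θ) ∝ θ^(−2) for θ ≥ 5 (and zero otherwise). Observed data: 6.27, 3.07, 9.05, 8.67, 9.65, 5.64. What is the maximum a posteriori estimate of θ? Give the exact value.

The Uniform(0, θ) likelihood is θ^(−n) for θ ≥ max(xᵢ), zero otherwise. Here max(xᵢ) = 9.65.
Posterior ∝ θ^(−2) · θ^(−6) = θ^(−8) on θ ≥ max(5, 9.65) = 9.65.
This density is strictly decreasing in θ, so the posterior mode lies at the lower boundary of the support.

θ̂_MAP = 9.65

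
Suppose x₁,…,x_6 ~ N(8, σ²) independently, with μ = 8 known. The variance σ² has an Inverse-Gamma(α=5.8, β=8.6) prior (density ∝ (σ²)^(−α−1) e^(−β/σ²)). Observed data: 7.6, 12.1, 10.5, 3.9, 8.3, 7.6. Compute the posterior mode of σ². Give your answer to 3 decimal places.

Sum of squared deviations about the known mean: SS = (7.6−8)² + (12.1−8)² + (10.5−8)² + (3.9−8)² + (8.3−8)² + (7.6−8)² = 40.28.
The Normal likelihood contributes (σ²)^(−n/2) exp(−SS/(2σ²)), so the posterior is Inverse-Gamma(α + n/2, β + SS/2) = Inverse-Gamma(8.8, 28.74).
The mode of Inverse-Gamma(a, b) is b/(a+1) = 28.74/9.8 ≈ 2.933.

σ̂²_MAP = 2.933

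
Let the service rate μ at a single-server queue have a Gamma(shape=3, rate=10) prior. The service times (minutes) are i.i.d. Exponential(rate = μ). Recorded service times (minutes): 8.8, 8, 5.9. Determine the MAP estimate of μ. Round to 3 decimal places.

μ̂_MAP = 0.153

The Exponential(rate=μ) likelihood is ∝ μ^n e^(−μΣtᵢ). Here n = 3 and Σtᵢ = 8.8 + 8 + 5.9 = 22.7.
Posterior ∝ μ^2e^(−10μ) · μ^3e^(−22.7μ) = μ^5e^(−32.7μ), i.e. Gamma(6, 32.7).
Mode = (a−1)/b = 5/32.7 ≈ 0.153.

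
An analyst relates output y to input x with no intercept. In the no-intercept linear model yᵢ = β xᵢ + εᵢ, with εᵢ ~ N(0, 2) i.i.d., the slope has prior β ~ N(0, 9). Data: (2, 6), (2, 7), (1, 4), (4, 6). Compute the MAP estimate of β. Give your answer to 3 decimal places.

log p(β | y) = −Σ(yᵢ − βxᵢ)²/(2·2) − β²/(2·9) + const.
Setting the derivative to zero: Σxᵢ(yᵢ − βxᵢ)/2 − β/9 = 0, so β = Σxᵢyᵢ / (Σxᵢ² + σ²/τ²).
Σxᵢyᵢ = 2·6 + 2·7 + 1·4 + 4·6 = 54; Σxᵢ² = 25; σ²/τ² = 2/9.
β̂_MAP = 54 / (25 + 2/9) = 54/(227/9) = 486/227 ≈ 2.141.

β̂_MAP = 2.141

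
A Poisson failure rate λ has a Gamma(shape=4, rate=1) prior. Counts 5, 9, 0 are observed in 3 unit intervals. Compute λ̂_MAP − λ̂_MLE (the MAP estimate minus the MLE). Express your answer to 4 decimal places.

Σxᵢ = 14. Posterior is Gamma(18, 4); MAP = (18−1)/4 = 17/4 ≈ 4.25000.
MLE = x̄ = 14/3 ≈ 4.66667.
Difference = 17/4 − 14/3 = -5/12 ≈ -0.4167.

MAP − MLE = -0.4167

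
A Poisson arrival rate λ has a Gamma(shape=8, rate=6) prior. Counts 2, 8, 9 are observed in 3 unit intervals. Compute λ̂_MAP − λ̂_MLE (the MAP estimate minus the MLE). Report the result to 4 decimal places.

MAP − MLE = -3.4444

Σxᵢ = 19. Posterior is Gamma(27, 9); MAP = (27−1)/9 = 26/9 ≈ 2.88889.
MLE = x̄ = 19/3 ≈ 6.33333.
Difference = 26/9 − 19/3 = -31/9 ≈ -3.4444.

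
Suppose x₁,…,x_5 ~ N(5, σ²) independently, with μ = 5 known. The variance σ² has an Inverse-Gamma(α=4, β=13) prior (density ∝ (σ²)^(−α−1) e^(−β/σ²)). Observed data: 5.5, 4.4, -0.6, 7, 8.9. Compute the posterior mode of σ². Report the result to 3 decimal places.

σ̂²_MAP = 5.145

Sum of squared deviations about the known mean: SS = (5.5−5)² + (4.4−5)² + (-0.6−5)² + (7−5)² + (8.9−5)² = 51.18.
The Normal likelihood contributes (σ²)^(−n/2) exp(−SS/(2σ²)), so the posterior is Inverse-Gamma(α + n/2, β + SS/2) = Inverse-Gamma(6.5, 38.59).
The mode of Inverse-Gamma(a, b) is b/(a+1) = 38.59/7.5 ≈ 5.145.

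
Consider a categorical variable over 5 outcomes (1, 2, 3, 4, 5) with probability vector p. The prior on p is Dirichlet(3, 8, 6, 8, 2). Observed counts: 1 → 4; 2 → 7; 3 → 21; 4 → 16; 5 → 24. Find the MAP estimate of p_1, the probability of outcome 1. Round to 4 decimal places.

The posterior is Dirichlet(αᵢ + nᵢ) = Dirichlet(7, 15, 27, 24, 26).
For a Dirichlet(a₁,…,a_K) with all aᵢ > 1, the mode has j-th component (aⱼ − 1)/(Σaᵢ − K).
Here Σaᵢ = 99 and K = 5, so p_1 = (7 − 1)/(99 − 5) = 6/94 ≈ 0.0638.

MAP estimate: 0.0638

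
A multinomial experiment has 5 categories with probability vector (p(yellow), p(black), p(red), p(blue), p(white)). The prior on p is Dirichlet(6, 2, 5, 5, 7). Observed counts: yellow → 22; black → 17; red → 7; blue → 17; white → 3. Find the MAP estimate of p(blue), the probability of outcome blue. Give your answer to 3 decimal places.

MAP estimate of p(blue) = 0.244

The posterior is Dirichlet(αᵢ + nᵢ) = Dirichlet(28, 19, 12, 22, 10).
For a Dirichlet(a₁,…,a_K) with all aᵢ > 1, the mode has j-th component (aⱼ − 1)/(Σaᵢ − K).
Here Σaᵢ = 91 and K = 5, so p(blue) = (22 − 1)/(91 − 5) = 21/86 ≈ 0.244.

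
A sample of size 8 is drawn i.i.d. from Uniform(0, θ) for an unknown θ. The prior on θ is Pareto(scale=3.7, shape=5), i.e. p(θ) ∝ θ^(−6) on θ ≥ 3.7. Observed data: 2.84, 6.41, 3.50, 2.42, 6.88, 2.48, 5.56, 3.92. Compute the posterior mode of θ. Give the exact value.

The Uniform(0, θ) likelihood is θ^(−n) for θ ≥ max(xᵢ), zero otherwise. Here max(xᵢ) = 6.88.
Posterior ∝ θ^(−6) · θ^(−8) = θ^(−14) on θ ≥ max(3.7, 6.88) = 6.88.
This density is strictly decreasing in θ, so the posterior mode lies at the lower boundary of the support.

θ̂_MAP = 6.88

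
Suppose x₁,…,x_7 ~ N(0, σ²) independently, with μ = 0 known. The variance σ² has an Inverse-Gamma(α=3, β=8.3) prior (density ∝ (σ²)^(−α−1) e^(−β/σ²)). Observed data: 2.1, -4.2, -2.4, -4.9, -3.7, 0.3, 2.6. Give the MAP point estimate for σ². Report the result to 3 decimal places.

Sum of squared deviations about the known mean: SS = (2.1−0)² + (-4.2−0)² + (-2.4−0)² + (-4.9−0)² + (-3.7−0)² + (0.3−0)² + (2.6−0)² = 72.36.
The Normal likelihood contributes (σ²)^(−n/2) exp(−SS/(2σ²)), so the posterior is Inverse-Gamma(α + n/2, β + SS/2) = Inverse-Gamma(6.5, 44.48).
The mode of Inverse-Gamma(a, b) is b/(a+1) = 44.48/7.5 ≈ 5.931.

σ̂²_MAP = 5.931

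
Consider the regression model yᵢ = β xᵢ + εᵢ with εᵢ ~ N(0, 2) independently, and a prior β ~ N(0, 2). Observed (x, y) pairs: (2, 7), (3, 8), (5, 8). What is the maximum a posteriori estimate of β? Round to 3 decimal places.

β̂_MAP = 2.000

log p(β | y) = −Σ(yᵢ − βxᵢ)²/(2·2) − β²/(2·2) + const.
Setting the derivative to zero: Σxᵢ(yᵢ − βxᵢ)/2 − β/2 = 0, so β = Σxᵢyᵢ / (Σxᵢ² + σ²/τ²).
Σxᵢyᵢ = 2·7 + 3·8 + 5·8 = 78; Σxᵢ² = 38; σ²/τ² = 1.
β̂_MAP = 78 / (38 + 1) = 78/39 ≈ 2.000.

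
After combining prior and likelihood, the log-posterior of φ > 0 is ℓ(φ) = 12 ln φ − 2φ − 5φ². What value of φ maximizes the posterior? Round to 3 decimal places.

φ̂_MAP = 1.000

ℓ'(φ) = 12/φ − 2 − 10φ. Setting this to zero and multiplying by φ: 10φ² + 2φ − 12 = 0.
φ = (−2 + √(2² + 4·10·12)) / (2·10) = (−2 + √484) / 20 = (−2 + 22)/20 = 1.
ℓ''(φ) = −12/φ² − 10 < 0, confirming a maximum.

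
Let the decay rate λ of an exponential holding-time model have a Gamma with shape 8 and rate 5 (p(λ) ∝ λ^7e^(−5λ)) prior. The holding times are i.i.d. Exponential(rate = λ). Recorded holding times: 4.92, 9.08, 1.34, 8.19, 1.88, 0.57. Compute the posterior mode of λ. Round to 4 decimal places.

λ̂_MAP = 0.4196

The Exponential(rate=λ) likelihood is ∝ λ^n e^(−λΣtᵢ). Here n = 6 and Σtᵢ = 4.92 + 9.08 + 1.34 + 8.19 + 1.88 + 0.57 = 25.98.
Posterior ∝ λ^7e^(−5λ) · λ^6e^(−25.98λ) = λ^13e^(−30.98λ), i.e. Gamma(14, 30.98).
Mode = (a−1)/b = 13/30.98 ≈ 0.4196.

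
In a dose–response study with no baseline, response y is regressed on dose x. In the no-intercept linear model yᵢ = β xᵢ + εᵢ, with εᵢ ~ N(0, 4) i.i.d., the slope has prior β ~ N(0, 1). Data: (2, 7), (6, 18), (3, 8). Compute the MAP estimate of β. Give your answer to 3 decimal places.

β̂_MAP = 2.755

log p(β | y) = −Σ(yᵢ − βxᵢ)²/(2·4) − β²/(2·1) + const.
Setting the derivative to zero: Σxᵢ(yᵢ − βxᵢ)/4 − β/1 = 0, so β = Σxᵢyᵢ / (Σxᵢ² + σ²/τ²).
Σxᵢyᵢ = 2·7 + 6·18 + 3·8 = 146; Σxᵢ² = 49; σ²/τ² = 4.
β̂_MAP = 146 / (49 + 4) = 146/53 ≈ 2.755.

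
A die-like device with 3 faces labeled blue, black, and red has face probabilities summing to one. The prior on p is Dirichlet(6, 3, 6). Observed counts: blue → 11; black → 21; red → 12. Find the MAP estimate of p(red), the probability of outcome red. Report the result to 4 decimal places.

The posterior is Dirichlet(αᵢ + nᵢ) = Dirichlet(17, 24, 18).
For a Dirichlet(a₁,…,a_K) with all aᵢ > 1, the mode has j-th component (aⱼ − 1)/(Σaᵢ − K).
Here Σaᵢ = 59 and K = 3, so p(red) = (18 − 1)/(59 − 3) = 17/56 ≈ 0.3036.

MAP estimate of p(red) = 0.3036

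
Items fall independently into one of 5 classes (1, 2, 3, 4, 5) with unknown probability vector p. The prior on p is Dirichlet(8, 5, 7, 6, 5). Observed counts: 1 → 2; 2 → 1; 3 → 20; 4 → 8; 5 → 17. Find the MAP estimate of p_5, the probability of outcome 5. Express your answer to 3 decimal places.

The posterior is Dirichlet(αᵢ + nᵢ) = Dirichlet(10, 6, 27, 14, 22).
For a Dirichlet(a₁,…,a_K) with all aᵢ > 1, the mode has j-th component (aⱼ − 1)/(Σaᵢ − K).
Here Σaᵢ = 79 and K = 5, so p_5 = (22 − 1)/(79 − 5) = 21/74 ≈ 0.284.

MAP estimate: 0.284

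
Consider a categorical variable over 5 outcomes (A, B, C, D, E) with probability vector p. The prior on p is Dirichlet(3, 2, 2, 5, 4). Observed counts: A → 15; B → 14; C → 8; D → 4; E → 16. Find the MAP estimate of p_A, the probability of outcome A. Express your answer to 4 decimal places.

The posterior is Dirichlet(αᵢ + nᵢ) = Dirichlet(18, 16, 10, 9, 20).
For a Dirichlet(a₁,…,a_K) with all aᵢ > 1, the mode has j-th component (aⱼ − 1)/(Σaᵢ − K).
Here Σaᵢ = 73 and K = 5, so p_A = (18 − 1)/(73 − 5) = 17/68 ≈ 0.2500.

MAP estimate of p_A = 0.2500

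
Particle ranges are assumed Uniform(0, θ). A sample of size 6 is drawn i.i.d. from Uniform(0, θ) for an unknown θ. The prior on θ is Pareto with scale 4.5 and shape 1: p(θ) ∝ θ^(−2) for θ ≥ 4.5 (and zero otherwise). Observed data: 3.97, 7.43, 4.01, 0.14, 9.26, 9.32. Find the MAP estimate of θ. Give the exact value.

The Uniform(0, θ) likelihood is θ^(−n) for θ ≥ max(xᵢ), zero otherwise. Here max(xᵢ) = 9.32.
Posterior ∝ θ^(−2) · θ^(−6) = θ^(−8) on θ ≥ max(4.5, 9.32) = 9.32.
This density is strictly decreasing in θ, so the posterior mode lies at the lower boundary of the support.

θ̂_MAP = 9.32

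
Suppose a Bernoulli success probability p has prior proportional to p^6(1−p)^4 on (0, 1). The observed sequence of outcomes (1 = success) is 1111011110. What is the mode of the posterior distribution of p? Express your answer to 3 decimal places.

p̂_MAP = 0.700

The prior density ∝ p^6(1−p)^4 is the kernel of Beta(7, 5).
Data: 8 successes in 10 trials (from the sequence). The binomial likelihood contributes p^8(1−p)^2, so the posterior is Beta(7+8, 5+2) = Beta(15, 7).
For Beta(a, b) with a, b > 1 the mode is (a−1)/(a+b−2) = 14/20 ≈ 0.700.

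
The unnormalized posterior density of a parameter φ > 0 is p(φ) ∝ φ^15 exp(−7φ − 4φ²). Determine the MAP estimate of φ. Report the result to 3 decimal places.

φ̂_MAP = 1.000

ℓ'(φ) = 15/φ − 7 − 8φ. Setting this to zero and multiplying by φ: 8φ² + 7φ − 15 = 0.
φ = (−7 + √(7² + 4·8·15)) / (2·8) = (−7 + √529) / 16 = (−7 + 23)/16 = 1.
ℓ''(φ) = −15/φ² − 8 < 0, confirming a maximum.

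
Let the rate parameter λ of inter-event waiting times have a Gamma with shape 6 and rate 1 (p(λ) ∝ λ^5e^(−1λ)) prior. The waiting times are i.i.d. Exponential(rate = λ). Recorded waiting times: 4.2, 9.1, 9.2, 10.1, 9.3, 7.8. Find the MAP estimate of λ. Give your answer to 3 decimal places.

The Exponential(rate=λ) likelihood is ∝ λ^n e^(−λΣtᵢ). Here n = 6 and Σtᵢ = 4.2 + 9.1 + 9.2 + 10.1 + 9.3 + 7.8 = 49.7.
Posterior ∝ λ^5e^(−1λ) · λ^6e^(−49.7λ) = λ^11e^(−50.7λ), i.e. Gamma(12, 50.7).
Mode = (a−1)/b = 11/50.7 ≈ 0.217.

λ̂_MAP = 0.217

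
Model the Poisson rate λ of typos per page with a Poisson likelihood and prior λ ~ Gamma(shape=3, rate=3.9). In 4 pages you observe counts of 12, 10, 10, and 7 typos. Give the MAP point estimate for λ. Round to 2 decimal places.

Σxᵢ = 12+10+10+7 = 39, with n = 4.
Posterior ∝ λ^2e^(−3.9λ) · λ^39e^(−4λ) = λ^41e^(−7.9λ), i.e. Gamma(shape=42, rate=7.9).
The mode of a Gamma(a, b) with a ≥ 1 (shape–rate) is (a−1)/b = 41/7.9 ≈ 5.19.

λ̂_MAP = 5.19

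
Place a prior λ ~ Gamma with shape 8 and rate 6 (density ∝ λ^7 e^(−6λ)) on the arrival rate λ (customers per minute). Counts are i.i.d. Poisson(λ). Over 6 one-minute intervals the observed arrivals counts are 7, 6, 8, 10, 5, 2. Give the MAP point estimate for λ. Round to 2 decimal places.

λ̂_MAP = 3.75

Σxᵢ = 7+6+8+10+5+2 = 38, with n = 6.
Posterior ∝ λ^7e^(−6λ) · λ^38e^(−6λ) = λ^45e^(−12λ), i.e. Gamma(shape=46, rate=12).
The mode of a Gamma(a, b) with a ≥ 1 (shape–rate) is (a−1)/b = 45/12 ≈ 3.75.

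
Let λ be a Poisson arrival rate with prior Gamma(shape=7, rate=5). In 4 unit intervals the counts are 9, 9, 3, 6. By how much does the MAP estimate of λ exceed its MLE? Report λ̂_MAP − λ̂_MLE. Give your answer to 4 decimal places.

Σxᵢ = 27. Posterior is Gamma(34, 9); MAP = (34−1)/9 = 33/9 ≈ 3.66667.
MLE = x̄ = 27/4 ≈ 6.75000.
Difference = 33/9 − 27/4 = -37/12 ≈ -3.0833.

MAP − MLE = -3.0833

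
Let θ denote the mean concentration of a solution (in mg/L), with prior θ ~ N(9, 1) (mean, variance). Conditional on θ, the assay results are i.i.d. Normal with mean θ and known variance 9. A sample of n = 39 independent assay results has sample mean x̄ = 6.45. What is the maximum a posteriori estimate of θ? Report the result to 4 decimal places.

θ̂_MAP = 6.9281

n = 39, x̄ = 6.45.
For a Normal prior and Normal likelihood with known variance, the posterior is Normal; its mode equals its mean, the precision-weighted average.
Prior precision 1/σ₀² = 1/1 = 1; data precision n/σ² = 39/9 = 13/3.
θ̂ = (1·9 + (13/3)·6.45) / (1 + 13/3) = 36.95/(16/3) = 6.928125 ≈ 6.9281.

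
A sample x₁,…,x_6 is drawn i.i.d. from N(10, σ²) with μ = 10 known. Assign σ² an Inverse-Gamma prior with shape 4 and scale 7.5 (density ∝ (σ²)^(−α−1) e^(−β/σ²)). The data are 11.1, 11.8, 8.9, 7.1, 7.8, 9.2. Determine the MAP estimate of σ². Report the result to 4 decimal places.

σ̂²_MAP = 2.1594

Sum of squared deviations about the known mean: SS = (11.1−10)² + (11.8−10)² + (8.9−10)² + (7.1−10)² + (7.8−10)² + (9.2−10)² = 19.55.
The Normal likelihood contributes (σ²)^(−n/2) exp(−SS/(2σ²)), so the posterior is Inverse-Gamma(α + n/2, β + SS/2) = Inverse-Gamma(7, 17.275).
The mode of Inverse-Gamma(a, b) is b/(a+1) = 17.275/8 ≈ 2.1594.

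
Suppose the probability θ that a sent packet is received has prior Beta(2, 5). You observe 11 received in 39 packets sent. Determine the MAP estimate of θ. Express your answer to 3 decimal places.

Prior: Beta(2, 5).
Data: 11 successes in 39 trials. The binomial likelihood contributes θ^11(1−θ)^28, so the posterior is Beta(2+11, 5+28) = Beta(13, 33).
For Beta(a, b) with a, b > 1 the mode is (a−1)/(a+b−2) = 12/44 ≈ 0.273.

θ̂_MAP = 0.273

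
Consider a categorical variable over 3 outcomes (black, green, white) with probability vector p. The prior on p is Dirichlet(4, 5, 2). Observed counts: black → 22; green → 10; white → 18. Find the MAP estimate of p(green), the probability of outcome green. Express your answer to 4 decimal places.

MAP estimate of p(green) = 0.2414

The posterior is Dirichlet(αᵢ + nᵢ) = Dirichlet(26, 15, 20).
For a Dirichlet(a₁,…,a_K) with all aᵢ > 1, the mode has j-th component (aⱼ − 1)/(Σaᵢ − K).
Here Σaᵢ = 61 and K = 3, so p(green) = (15 − 1)/(61 − 3) = 14/58 ≈ 0.2414.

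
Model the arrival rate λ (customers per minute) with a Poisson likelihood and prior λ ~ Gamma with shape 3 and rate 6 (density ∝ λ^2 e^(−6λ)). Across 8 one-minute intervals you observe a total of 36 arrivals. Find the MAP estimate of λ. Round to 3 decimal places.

Σxᵢ = 36, n = 8.
Posterior ∝ λ^2e^(−6λ) · λ^36e^(−8λ) = λ^38e^(−14λ), i.e. Gamma(shape=39, rate=14).
The mode of a Gamma(a, b) with a ≥ 1 (shape–rate) is (a−1)/b = 38/14 ≈ 2.714.

λ̂_MAP = 2.714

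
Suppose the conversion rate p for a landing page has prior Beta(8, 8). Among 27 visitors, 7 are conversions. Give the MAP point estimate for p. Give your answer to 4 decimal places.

p̂_MAP = 0.3415

Prior: Beta(8, 8).
Data: 7 successes in 27 trials. The binomial likelihood contributes p^7(1−p)^20, so the posterior is Beta(8+7, 8+20) = Beta(15, 28).
For Beta(a, b) with a, b > 1 the mode is (a−1)/(a+b−2) = 14/41 ≈ 0.3415.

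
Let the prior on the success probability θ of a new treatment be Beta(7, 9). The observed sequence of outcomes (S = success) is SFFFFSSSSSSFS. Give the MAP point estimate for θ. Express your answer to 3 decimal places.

Prior: Beta(7, 9).
Data: 8 successes in 13 trials (from the sequence). The binomial likelihood contributes θ^8(1−θ)^5, so the posterior is Beta(7+8, 9+5) = Beta(15, 14).
For Beta(a, b) with a, b > 1 the mode is (a−1)/(a+b−2) = 14/27 ≈ 0.519.

θ̂_MAP = 0.519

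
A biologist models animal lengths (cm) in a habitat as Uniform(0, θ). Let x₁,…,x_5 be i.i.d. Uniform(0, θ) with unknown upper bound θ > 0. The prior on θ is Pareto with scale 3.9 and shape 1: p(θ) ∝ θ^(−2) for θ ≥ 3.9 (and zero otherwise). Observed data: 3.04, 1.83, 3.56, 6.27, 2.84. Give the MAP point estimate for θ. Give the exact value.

θ̂_MAP = 6.27

The Uniform(0, θ) likelihood is θ^(−n) for θ ≥ max(xᵢ), zero otherwise. Here max(xᵢ) = 6.27.
Posterior ∝ θ^(−2) · θ^(−5) = θ^(−7) on θ ≥ max(3.9, 6.27) = 6.27.
This density is strictly decreasing in θ, so the posterior mode lies at the lower boundary of the support.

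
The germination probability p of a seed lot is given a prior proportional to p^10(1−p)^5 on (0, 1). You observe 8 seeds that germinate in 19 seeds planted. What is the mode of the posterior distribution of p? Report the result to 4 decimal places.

p̂_MAP = 0.5294

The prior density ∝ p^10(1−p)^5 is the kernel of Beta(11, 6).
Data: 8 successes in 19 trials. The binomial likelihood contributes p^8(1−p)^11, so the posterior is Beta(11+8, 6+11) = Beta(19, 17).
For Beta(a, b) with a, b > 1 the mode is (a−1)/(a+b−2) = 18/34 ≈ 0.5294.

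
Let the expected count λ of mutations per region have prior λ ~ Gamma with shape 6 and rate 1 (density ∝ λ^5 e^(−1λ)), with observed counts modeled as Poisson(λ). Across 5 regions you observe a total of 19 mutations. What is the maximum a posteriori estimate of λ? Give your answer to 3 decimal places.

Σxᵢ = 19, n = 5.
Posterior ∝ λ^5e^(−1λ) · λ^19e^(−5λ) = λ^24e^(−6λ), i.e. Gamma(shape=25, rate=6).
The mode of a Gamma(a, b) with a ≥ 1 (shape–rate) is (a−1)/b = 24/6 ≈ 4.000.

λ̂_MAP = 4.000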